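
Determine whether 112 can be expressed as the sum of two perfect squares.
Not possible

Factorization: 112 = 2^4 × 7
By Fermat: n is sum of two squares iff every prime p ≡ 3 (mod 4) appears to even power.
Prime(s) ≡ 3 (mod 4) with odd exponent: [(7, 1)]
Therefore 112 cannot be expressed as a² + b².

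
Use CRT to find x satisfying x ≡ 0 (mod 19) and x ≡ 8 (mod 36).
152

Using Chinese Remainder Theorem:
M = 19 × 36 = 684
M1 = 36, M2 = 19
y1 = 36^(-1) mod 19 = 9
y2 = 19^(-1) mod 36 = 19
x = (0×36×9 + 8×19×19) mod 684 = 152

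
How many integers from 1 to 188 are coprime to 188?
92

188 = 2^2 × 47
φ(n) = n × ∏(1 - 1/p) for each prime p dividing n
φ(188) = 188 × (1 - 1/2) × (1 - 1/47) = 92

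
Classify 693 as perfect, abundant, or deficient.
deficient

Proper divisors of 693: sum = 1 + 3 + 7 + 9 + 11 + 21 + 33 + 63 + 77 + 99 + 231 = 555
Since 555 < 693, 693 is deficient.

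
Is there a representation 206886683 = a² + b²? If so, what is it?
Not possible

Factorization: 206886683 = 101 × 127^3
By Fermat: n is sum of two squares iff every prime p ≡ 3 (mod 4) appears to even power.
Prime(s) ≡ 3 (mod 4) with odd exponent: [(127, 3)]
Therefore 206886683 cannot be expressed as a² + b².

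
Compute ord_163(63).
162

163 is prime, so ord(63) divides φ(163) = 162.
Divisors of 162: 1, 2, 3, 6, 9, 18, 27, 54, 81, 162.
Repeated squaring: 63^1 ≡ 63, 63^2 ≡ 57, 63^4 ≡ 152, 63^8 ≡ 121, 63^16 ≡ 134, 63^32 ≡ 26, 63^64 ≡ 24, 63^128 ≡ 87 (mod 163).
Test 63^d mod 163 for each divisor d in increasing order:
63^1 ≡ 63
63^2 ≡ 57
63^3 = 63^2·63^1 ≡ 5
63^6 = 63^4·63^2 ≡ 25
63^9 = 63^8·63^1 ≡ 125
63^18 = 63^16·63^2 ≡ 140
63^27 = 63^16·63^8·63^2·63^1 ≡ 59
63^54 = 63^32·63^16·63^4·63^2 ≡ 58
63^81 = 63^64·63^16·63^1 ≡ 162
63^162 = 63^128·63^32·63^2 ≡ 1  ← first divisor giving 1
The order is 162.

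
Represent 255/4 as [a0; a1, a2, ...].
[63; 1, 3]

Euclidean algorithm steps:
255 = 63 × 4 + 3
4 = 1 × 3 + 1
3 = 3 × 1 + 0
Continued fraction: [63; 1, 3]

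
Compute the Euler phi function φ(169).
156

169 = 13^2
φ(n) = n × ∏(1 - 1/p) for each prime p dividing n
φ(169) = 169 × (1 - 1/13) = 156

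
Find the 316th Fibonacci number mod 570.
207

Matrix identity: Q^n = [[F_(n+1), F_n], [F_n, F_(n-1)]] with Q = [[1,1],[1,0]].
n = 316 = 100111100₂. Square-and-multiply, entries mod 570:
Q^1 = [[1,1],[1,0]]
Q^2 = (Q^1)² = [[2,1],[1,1]]
Q^4 = (Q^2)² = [[5,3],[3,2]]
Q^9 = (Q^4)²·Q = [[55,34],[34,21]]
Q^19 = (Q^9)²·Q = [[495,191],[191,304]]
Q^39 = (Q^19)²·Q = [[345,496],[496,419]]
Q^79 = (Q^39)²·Q = [[135,241],[241,464]]
Q^158 = (Q^79)² = [[496,149],[149,347]]
Q^316 = (Q^158)² = [[317,207],[207,110]]
F_316 mod 570 = Q^316[0][1] = 207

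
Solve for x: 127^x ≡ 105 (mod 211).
206

Baby-step giant-step with step n = ⌈√211⌉ = 15.
Baby steps 127^j mod 211 (j:value) for j=0..14: 0:1, 1:127, 2:93, 3:206, 4:209, 5:168, 6:25, 7:10, 8:4, 9:86, 10:161, 11:191, 12:203, 13:39, 14:100.
Giant-step multiplier: 127^(-15) ≡ 127^(210-15) = 127^195 ≡ 153 (mod 211).
Giant steps γ_i = 105·153^i mod 211: γ_0=105, γ_1=29, γ_2=6, γ_3=74, γ_4=139, γ_5=167, γ_6=20, γ_7=106, γ_8=182, γ_9=205, γ_10=137, γ_11=72, γ_12=44, γ_13=191 (in table at j=11).
x = i·n + j = 13·15 + 11 = 206.
Check: 127^206 ≡ 105 (mod 211).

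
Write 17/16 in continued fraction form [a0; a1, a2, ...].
[1; 16]

Euclidean algorithm steps:
17 = 1 × 16 + 1
16 = 16 × 1 + 0
Continued fraction: [1; 16]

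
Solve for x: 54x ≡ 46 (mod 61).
x ≡ 37 (mod 61)

gcd(54, 61) = 1, which divides 46, so solutions exist.
Find 54^(-1) mod 61 by the extended Euclidean algorithm:
61 = 1 × 54 + 7  ⟹  7 = (1)·61 + (-1)·54
54 = 7 × 7 + 5  ⟹  5 = (-7)·61 + (8)·54
7 = 1 × 5 + 2  ⟹  2 = (8)·61 + (-9)·54
5 = 2 × 2 + 1  ⟹  1 = (-23)·61 + (26)·54
So (26)·54 ≡ 1 (mod 61), i.e. 54^(-1) ≡ 26 (mod 61).
x ≡ 26 × 46 = 1196 ≡ 37 (mod 61).
Check: 54 × 37 = 1998 ≡ 46 (mod 61).
Unique solution: x ≡ 37 (mod 61)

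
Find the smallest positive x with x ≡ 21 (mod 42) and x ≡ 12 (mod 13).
441

Using Chinese Remainder Theorem:
M = 42 × 13 = 546
M1 = 13, M2 = 42
y1 = 13^(-1) mod 42 = 13
y2 = 42^(-1) mod 13 = 9
x = (21×13×13 + 12×42×9) mod 546 = 441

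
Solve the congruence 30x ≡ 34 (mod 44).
x ≡ 7 (mod 22)

gcd(30, 44) = 2, which divides 34, so solutions exist.
Divide through by 2: 15x ≡ 17 (mod 22).
Find 15^(-1) mod 22 by the extended Euclidean algorithm:
22 = 1 × 15 + 7  ⟹  7 = (1)·22 + (-1)·15
15 = 2 × 7 + 1  ⟹  1 = (-2)·22 + (3)·15
So (3)·15 ≡ 1 (mod 22), i.e. 15^(-1) ≡ 3 (mod 22).
x ≡ 3 × 17 = 51 ≡ 7 (mod 22).
Check: 30 × 7 = 210 ≡ 34 (mod 44).
x ≡ 7 (mod 22), giving 2 solutions mod 44.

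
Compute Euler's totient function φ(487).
486

487 = 487
φ(n) = n × ∏(1 - 1/p) for each prime p dividing n
φ(487) = 487 × (1 - 1/487) = 486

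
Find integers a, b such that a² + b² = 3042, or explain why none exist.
21² + 51² (a=21, b=51)

Factorization: 3042 = 2 × 3^2 × 13^2
By Fermat: n is sum of two squares iff every prime p ≡ 3 (mod 4) appears to even power.
All primes ≡ 3 (mod 4) appear to even power.
Search a = 0, 1, 2, … for 3042 - a² a perfect square: first hit at a = 21: 3042 - 441 = 2601 = 51².
3042 = 21² + 51² = 441 + 2601 ✓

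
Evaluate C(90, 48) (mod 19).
2

Using Lucas' theorem:
Write n=90 and k=48 in base 19:
n in base 19: [4, 14]
k in base 19: [2, 10]
C(90,48) mod 19 = ∏ C(n_i, k_i) mod 19
Digit binomials (mod 19): C(4,2) = 6; C(14,10) = 1001 ≡ 13
Product: 6 × 13 = 78 ≡ 2 (mod 19)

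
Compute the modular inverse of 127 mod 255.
253

gcd(127, 255) = 1, so the inverse exists.
Extended Euclidean algorithm on (255, 127):
255 = 2 × 127 + 1  ⟹  1 = (1)·255 + (-2)·127
So (-2)·127 ≡ 1 (mod 255), i.e. 127^(-1) ≡ -2 ≡ 253 (mod 255).
Check: 127 × 253 = 32131 ≡ 1 (mod 255)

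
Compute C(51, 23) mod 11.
9

Using Lucas' theorem:
Write n=51 and k=23 in base 11:
n in base 11: [4, 7]
k in base 11: [2, 1]
C(51,23) mod 11 = ∏ C(n_i, k_i) mod 11
Digit binomials (mod 11): C(4,2) = 6; C(7,1) = 7
Product: 6 × 7 = 42 ≡ 9 (mod 11)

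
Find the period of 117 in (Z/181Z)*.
15

181 is prime, so ord(117) divides φ(181) = 180.
Divisors of 180: 1, 2, 3, 4, 5, 6, 9, 10, 12, 15, 18, 20, 30, 36, 45, 60, 90, 180.
Repeated squaring: 117^1 ≡ 117, 117^2 ≡ 114, 117^4 ≡ 145, 117^8 ≡ 29, 117^16 ≡ 117, 117^32 ≡ 114, 117^64 ≡ 145, 117^128 ≡ 29 (mod 181).
Test 117^d mod 181 for each divisor d in increasing order:
117^1 ≡ 117
117^2 ≡ 114
117^3 = 117^2·117^1 ≡ 125
117^4 ≡ 145
117^5 = 117^4·117^1 ≡ 132
117^6 = 117^4·117^2 ≡ 59
117^9 = 117^8·117^1 ≡ 135
117^10 = 117^8·117^2 ≡ 48
117^12 = 117^8·117^4 ≡ 42
117^15 = 117^8·117^4·117^2·117^1 ≡ 1  ← first divisor giving 1
The order is 15.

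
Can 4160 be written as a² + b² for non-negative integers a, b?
8² + 64² (a=8, b=64)

Factorization: 4160 = 2^6 × 5 × 13
By Fermat: n is sum of two squares iff every prime p ≡ 3 (mod 4) appears to even power.
All primes ≡ 3 (mod 4) appear to even power.
Search a = 0, 1, 2, … for 4160 - a² a perfect square: first hit at a = 8: 4160 - 64 = 4096 = 64².
4160 = 8² + 64² = 64 + 4096 ✓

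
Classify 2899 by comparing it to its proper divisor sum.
deficient

Proper divisors of 2899: sum = 1 + 13 + 223 = 237
Since 237 < 2899, 2899 is deficient.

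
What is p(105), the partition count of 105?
342325709

p(n) counts ways to write n as a sum of positive integers (order ignored).
Euler's pentagonal recurrence: p(k) = p(k-1) + p(k-2) - p(k-5) - p(k-7) + p(k-12) + p(k-15) - ... (offsets j(3j∓1)/2, signs ++--, p(0)=1, p(<0)=0).
DP table for k = 0..104: p(0)=1, p(1)=1, p(2)=2, p(3)=3, p(4)=5, p(5)=7, p(6)=11, p(7)=15, p(8)=22, p(9)=30, p(10)=42, p(11)=56, p(12)=77, p(13)=101, p(14)=135, p(15)=176, p(16)=231, p(17)=297, p(18)=385, p(19)=490, p(20)=627, p(21)=792, p(22)=1002, p(23)=1255, p(24)=1575, p(25)=1958, p(26)=2436, p(27)=3010, p(28)=3718, p(29)=4565, p(30)=5604, p(31)=6842, p(32)=8349, p(33)=10143, p(34)=12310, p(35)=14883, p(36)=17977, p(37)=21637, p(38)=26015, p(39)=31185, p(40)=37338, p(41)=44583, p(42)=53174, p(43)=63261, p(44)=75175, p(45)=89134, p(46)=105558, p(47)=124754, p(48)=147273, p(49)=173525, p(50)=204226, p(51)=239943, p(52)=281589, p(53)=329931, p(54)=386155, p(55)=451276, p(56)=526823, p(57)=614154, p(58)=715220, p(59)=831820, p(60)=966467, p(61)=1121505, p(62)=1300156, p(63)=1505499, p(64)=1741630, p(65)=2012558, p(66)=2323520, p(67)=2679689, p(68)=3087735, p(69)=3554345, p(70)=4087968, p(71)=4697205, p(72)=5392783, p(73)=6185689, p(74)=7089500, p(75)=8118264, p(76)=9289091, p(77)=10619863, p(78)=12132164, p(79)=13848650, p(80)=15796476, p(81)=18004327, p(82)=20506255, p(83)=23338469, p(84)=26543660, p(85)=30167357, p(86)=34262962, p(87)=38887673, p(88)=44108109, p(89)=49995925, p(90)=56634173, p(91)=64112359, p(92)=72533807, p(93)=82010177, p(94)=92669720, p(95)=104651419, p(96)=118114304, p(97)=133230930, p(98)=150198136, p(99)=169229875, p(100)=190569292, p(101)=214481126, p(102)=241265379, p(103)=271248950, p(104)=304801365.
Final step: p(105) = p(104) + p(103) - p(100) - p(98) + p(93) + p(90) - p(83) - p(79) + p(70) + p(65) - p(54) - p(48) + p(35) + p(28) - p(13) - p(5)
= 304801365 + 271248950 - 190569292 - 150198136 + 82010177 + 56634173 - 23338469 - 13848650 + 4087968 + 2012558 - 386155 - 147273 + 14883 + 3718 - 101 - 7
= 342325709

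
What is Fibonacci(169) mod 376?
81

Matrix identity: Q^n = [[F_(n+1), F_n], [F_n, F_(n-1)]] with Q = [[1,1],[1,0]].
n = 169 = 10101001₂. Square-and-multiply, entries mod 376:
Q^1 = [[1,1],[1,0]]
Q^2 = (Q^1)² = [[2,1],[1,1]]
Q^5 = (Q^2)²·Q = [[8,5],[5,3]]
Q^10 = (Q^5)² = [[89,55],[55,34]]
Q^21 = (Q^10)²·Q = [[39,42],[42,373]]
Q^42 = (Q^21)² = [[277,8],[8,269]]
Q^84 = (Q^42)² = [[89,232],[232,233]]
Q^169 = (Q^84)²·Q = [[337,81],[81,256]]
F_169 mod 376 = Q^169[0][1] = 81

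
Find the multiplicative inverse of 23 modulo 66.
23

gcd(23, 66) = 1, so the inverse exists.
Extended Euclidean algorithm on (66, 23):
66 = 2 × 23 + 20  ⟹  20 = (1)·66 + (-2)·23
23 = 1 × 20 + 3  ⟹  3 = (-1)·66 + (3)·23
20 = 6 × 3 + 2  ⟹  2 = (7)·66 + (-20)·23
3 = 1 × 2 + 1  ⟹  1 = (-8)·66 + (23)·23
So (23)·23 ≡ 1 (mod 66), i.e. 23^(-1) ≡ 23 (mod 66).
Check: 23 × 23 = 529 ≡ 1 (mod 66)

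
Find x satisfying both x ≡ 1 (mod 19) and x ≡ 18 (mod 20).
58

Using Chinese Remainder Theorem:
M = 19 × 20 = 380
M1 = 20, M2 = 19
y1 = 20^(-1) mod 19 = 1
y2 = 19^(-1) mod 20 = 19
x = (1×20×1 + 18×19×19) mod 380 = 58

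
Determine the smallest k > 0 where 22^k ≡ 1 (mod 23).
2

23 is prime, so ord(22) divides φ(23) = 22.
Divisors of 22: 1, 2, 11, 22.
Repeated squaring: 22^1 ≡ 22, 22^2 ≡ 1, 22^4 ≡ 1, 22^8 ≡ 1, 22^16 ≡ 1 (mod 23).
Test 22^d mod 23 for each divisor d in increasing order:
22^1 ≡ 22
22^2 ≡ 1  ← first divisor giving 1
The order is 2.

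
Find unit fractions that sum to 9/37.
1/5 + 1/24 + 1/635 + 1/563880

Greedy algorithm:
9/37: ceiling(37/9) = 5, use 1/5
8/185: ceiling(185/8) = 24, use 1/24
7/4440: ceiling(4440/7) = 635, use 1/635
1/563880: ceiling(563880/1) = 563880, use 1/563880
Result: 9/37 = 1/5 + 1/24 + 1/635 + 1/563880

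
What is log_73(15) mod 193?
79

Baby-step giant-step with step n = ⌈√193⌉ = 14.
Baby steps 73^j mod 193 (j:value) for j=0..13: 0:1, 1:73, 2:118, 3:122, 4:28, 5:114, 6:23, 7:135, 8:12, 9:104, 10:65, 11:113, 12:143, 13:17.
Giant-step multiplier: 73^(-14) ≡ 73^(192-14) = 73^178 ≡ 100 (mod 193).
Giant steps γ_i = 15·100^i mod 193: γ_0=15, γ_1=149, γ_2=39, γ_3=40, γ_4=140, γ_5=104 (in table at j=9).
x = i·n + j = 5·14 + 9 = 79.
Check: 73^79 ≡ 15 (mod 193).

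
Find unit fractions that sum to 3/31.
1/11 + 1/171 + 1/58311

Greedy algorithm:
3/31: ceiling(31/3) = 11, use 1/11
2/341: ceiling(341/2) = 171, use 1/171
1/58311: ceiling(58311/1) = 58311, use 1/58311
Result: 3/31 = 1/11 + 1/171 + 1/58311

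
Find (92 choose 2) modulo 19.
6

Using Lucas' theorem:
Write n=92 and k=2 in base 19:
n in base 19: [4, 16]
k in base 19: [0, 2]
C(92,2) mod 19 = ∏ C(n_i, k_i) mod 19
Digit binomials (mod 19): C(4,0) = 1; C(16,2) = 120 ≡ 6
Product: 1 × 6 = 6 ≡ 6 (mod 19)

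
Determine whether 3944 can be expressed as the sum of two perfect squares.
10² + 62² (a=10, b=62)

Factorization: 3944 = 2^3 × 17 × 29
By Fermat: n is sum of two squares iff every prime p ≡ 3 (mod 4) appears to even power.
All primes ≡ 3 (mod 4) appear to even power.
Search a = 0, 1, 2, … for 3944 - a² a perfect square: first hit at a = 10: 3944 - 100 = 3844 = 62².
3944 = 10² + 62² = 100 + 3844 ✓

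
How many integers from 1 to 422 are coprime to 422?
210

422 = 2 × 211
φ(n) = n × ∏(1 - 1/p) for each prime p dividing n
φ(422) = 422 × (1 - 1/2) × (1 - 1/211) = 210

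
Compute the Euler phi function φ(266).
108

266 = 2 × 7 × 19
φ(n) = n × ∏(1 - 1/p) for each prime p dividing n
φ(266) = 266 × (1 - 1/2) × (1 - 1/7) × (1 - 1/19) = 108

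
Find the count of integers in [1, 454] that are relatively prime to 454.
226

454 = 2 × 227
φ(n) = n × ∏(1 - 1/p) for each prime p dividing n
φ(454) = 454 × (1 - 1/2) × (1 - 1/227) = 226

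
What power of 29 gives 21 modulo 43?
6

Baby-step giant-step with step n = ⌈√43⌉ = 7.
Baby steps 29^j mod 43 (j:value) for j=0..6: 0:1, 1:29, 2:24, 3:8, 4:17, 5:20, 6:21.
h = 21 is already in the table at j=6, so x = 6.
Check: 29^6 ≡ 21 (mod 43).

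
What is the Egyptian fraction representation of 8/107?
1/14 + 1/300 + 1/224700

Greedy algorithm:
8/107: ceiling(107/8) = 14, use 1/14
5/1498: ceiling(1498/5) = 300, use 1/300
1/224700: ceiling(224700/1) = 224700, use 1/224700
Result: 8/107 = 1/14 + 1/300 + 1/224700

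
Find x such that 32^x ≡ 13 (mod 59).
9

Baby-step giant-step with step n = ⌈√59⌉ = 8.
Baby steps 32^j mod 59 (j:value) for j=0..7: 0:1, 1:32, 2:21, 3:23, 4:28, 5:11, 6:57, 7:54.
Giant-step multiplier: 32^(-8) ≡ 32^(58-8) = 32^50 ≡ 7 (mod 59).
Giant steps γ_i = 13·7^i mod 59: γ_0=13, γ_1=32 (in table at j=1).
x = i·n + j = 1·8 + 1 = 9.
Check: 32^9 ≡ 13 (mod 59).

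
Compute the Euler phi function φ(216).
72

216 = 2^3 × 3^3
φ(n) = n × ∏(1 - 1/p) for each prime p dividing n
φ(216) = 216 × (1 - 1/2) × (1 - 1/3) = 72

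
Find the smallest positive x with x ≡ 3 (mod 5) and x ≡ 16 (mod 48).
208

Using Chinese Remainder Theorem:
M = 5 × 48 = 240
M1 = 48, M2 = 5
y1 = 48^(-1) mod 5 = 2
y2 = 5^(-1) mod 48 = 29
x = (3×48×2 + 16×5×29) mod 240 = 208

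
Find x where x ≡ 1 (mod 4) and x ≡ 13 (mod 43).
13

Using Chinese Remainder Theorem:
M = 4 × 43 = 172
M1 = 43, M2 = 4
y1 = 43^(-1) mod 4 = 3
y2 = 4^(-1) mod 43 = 11
x = (1×43×3 + 13×4×11) mod 172 = 13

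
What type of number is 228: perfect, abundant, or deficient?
abundant

Proper divisors of 228: sum = 1 + 2 + 3 + 4 + 6 + 12 + 19 + 38 + 57 + 76 + 114 = 332
Since 332 > 228, 228 is abundant.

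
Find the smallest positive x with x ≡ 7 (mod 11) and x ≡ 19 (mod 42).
271

Using Chinese Remainder Theorem:
M = 11 × 42 = 462
M1 = 42, M2 = 11
y1 = 42^(-1) mod 11 = 5
y2 = 11^(-1) mod 42 = 23
x = (7×42×5 + 19×11×23) mod 462 = 271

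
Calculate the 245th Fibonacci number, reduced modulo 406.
187

Matrix identity: Q^n = [[F_(n+1), F_n], [F_n, F_(n-1)]] with Q = [[1,1],[1,0]].
n = 245 = 11110101₂. Square-and-multiply, entries mod 406:
Q^1 = [[1,1],[1,0]]
Q^3 = (Q^1)²·Q = [[3,2],[2,1]]
Q^7 = (Q^3)²·Q = [[21,13],[13,8]]
Q^15 = (Q^7)²·Q = [[175,204],[204,377]]
Q^30 = (Q^15)² = [[379,146],[146,233]]
Q^61 = (Q^30)²·Q = [[153,121],[121,32]]
Q^122 = (Q^61)² = [[292,55],[55,237]]
Q^245 = (Q^122)²·Q = [[50,187],[187,269]]
F_245 mod 406 = Q^245[0][1] = 187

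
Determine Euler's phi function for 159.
104

159 = 3 × 53
φ(n) = n × ∏(1 - 1/p) for each prime p dividing n
φ(159) = 159 × (1 - 1/3) × (1 - 1/53) = 104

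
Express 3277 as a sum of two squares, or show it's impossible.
19² + 54² (a=19, b=54)

Factorization: 3277 = 29 × 113
By Fermat: n is sum of two squares iff every prime p ≡ 3 (mod 4) appears to even power.
All primes ≡ 3 (mod 4) appear to even power.
Search a = 0, 1, 2, … for 3277 - a² a perfect square: first hit at a = 19: 3277 - 361 = 2916 = 54².
3277 = 19² + 54² = 361 + 2916 ✓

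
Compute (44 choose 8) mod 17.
11

Using Lucas' theorem:
Write n=44 and k=8 in base 17:
n in base 17: [2, 10]
k in base 17: [0, 8]
C(44,8) mod 17 = ∏ C(n_i, k_i) mod 17
Digit binomials (mod 17): C(2,0) = 1; C(10,8) = 45 ≡ 11
Product: 1 × 11 = 11 ≡ 11 (mod 17)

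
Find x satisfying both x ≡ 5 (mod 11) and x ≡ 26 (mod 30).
236

Using Chinese Remainder Theorem:
M = 11 × 30 = 330
M1 = 30, M2 = 11
y1 = 30^(-1) mod 11 = 7
y2 = 11^(-1) mod 30 = 11
x = (5×30×7 + 26×11×11) mod 330 = 236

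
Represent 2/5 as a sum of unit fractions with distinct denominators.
1/3 + 1/15

Greedy algorithm:
2/5: ceiling(5/2) = 3, use 1/3
1/15: ceiling(15/1) = 15, use 1/15
Result: 2/5 = 1/3 + 1/15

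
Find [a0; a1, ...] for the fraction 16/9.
[1; 1, 3, 2]

Euclidean algorithm steps:
16 = 1 × 9 + 7
9 = 1 × 7 + 2
7 = 3 × 2 + 1
2 = 2 × 1 + 0
Continued fraction: [1; 1, 3, 2]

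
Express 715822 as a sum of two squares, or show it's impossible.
Not possible

Factorization: 715822 = 2 × 71^3
By Fermat: n is sum of two squares iff every prime p ≡ 3 (mod 4) appears to even power.
Prime(s) ≡ 3 (mod 4) with odd exponent: [(71, 3)]
Therefore 715822 cannot be expressed as a² + b².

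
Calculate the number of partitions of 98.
150198136

p(n) counts ways to write n as a sum of positive integers (order ignored).
Euler's pentagonal recurrence: p(k) = p(k-1) + p(k-2) - p(k-5) - p(k-7) + p(k-12) + p(k-15) - ... (offsets j(3j∓1)/2, signs ++--, p(0)=1, p(<0)=0).
DP table for k = 0..97: p(0)=1, p(1)=1, p(2)=2, p(3)=3, p(4)=5, p(5)=7, p(6)=11, p(7)=15, p(8)=22, p(9)=30, p(10)=42, p(11)=56, p(12)=77, p(13)=101, p(14)=135, p(15)=176, p(16)=231, p(17)=297, p(18)=385, p(19)=490, p(20)=627, p(21)=792, p(22)=1002, p(23)=1255, p(24)=1575, p(25)=1958, p(26)=2436, p(27)=3010, p(28)=3718, p(29)=4565, p(30)=5604, p(31)=6842, p(32)=8349, p(33)=10143, p(34)=12310, p(35)=14883, p(36)=17977, p(37)=21637, p(38)=26015, p(39)=31185, p(40)=37338, p(41)=44583, p(42)=53174, p(43)=63261, p(44)=75175, p(45)=89134, p(46)=105558, p(47)=124754, p(48)=147273, p(49)=173525, p(50)=204226, p(51)=239943, p(52)=281589, p(53)=329931, p(54)=386155, p(55)=451276, p(56)=526823, p(57)=614154, p(58)=715220, p(59)=831820, p(60)=966467, p(61)=1121505, p(62)=1300156, p(63)=1505499, p(64)=1741630, p(65)=2012558, p(66)=2323520, p(67)=2679689, p(68)=3087735, p(69)=3554345, p(70)=4087968, p(71)=4697205, p(72)=5392783, p(73)=6185689, p(74)=7089500, p(75)=8118264, p(76)=9289091, p(77)=10619863, p(78)=12132164, p(79)=13848650, p(80)=15796476, p(81)=18004327, p(82)=20506255, p(83)=23338469, p(84)=26543660, p(85)=30167357, p(86)=34262962, p(87)=38887673, p(88)=44108109, p(89)=49995925, p(90)=56634173, p(91)=64112359, p(92)=72533807, p(93)=82010177, p(94)=92669720, p(95)=104651419, p(96)=118114304, p(97)=133230930.
Final step: p(98) = p(97) + p(96) - p(93) - p(91) + p(86) + p(83) - p(76) - p(72) + p(63) + p(58) - p(47) - p(41) + p(28) + p(21) - p(6)
= 133230930 + 118114304 - 82010177 - 64112359 + 34262962 + 23338469 - 9289091 - 5392783 + 1505499 + 715220 - 124754 - 44583 + 3718 + 792 - 11
= 150198136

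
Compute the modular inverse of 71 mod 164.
67

gcd(71, 164) = 1, so the inverse exists.
Extended Euclidean algorithm on (164, 71):
164 = 2 × 71 + 22  ⟹  22 = (1)·164 + (-2)·71
71 = 3 × 22 + 5  ⟹  5 = (-3)·164 + (7)·71
22 = 4 × 5 + 2  ⟹  2 = (13)·164 + (-30)·71
5 = 2 × 2 + 1  ⟹  1 = (-29)·164 + (67)·71
So (67)·71 ≡ 1 (mod 164), i.e. 71^(-1) ≡ 67 (mod 164).
Check: 71 × 67 = 4757 ≡ 1 (mod 164)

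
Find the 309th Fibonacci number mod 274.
116

Matrix identity: Q^n = [[F_(n+1), F_n], [F_n, F_(n-1)]] with Q = [[1,1],[1,0]].
n = 309 = 100110101₂. Square-and-multiply, entries mod 274:
Q^1 = [[1,1],[1,0]]
Q^2 = (Q^1)² = [[2,1],[1,1]]
Q^4 = (Q^2)² = [[5,3],[3,2]]
Q^9 = (Q^4)²·Q = [[55,34],[34,21]]
Q^19 = (Q^9)²·Q = [[189,71],[71,118]]
Q^38 = (Q^19)² = [[210,151],[151,59]]
Q^77 = (Q^38)²·Q = [[112,45],[45,67]]
Q^154 = (Q^77)² = [[47,109],[109,212]]
Q^309 = (Q^154)²·Q = [[125,116],[116,9]]
F_309 mod 274 = Q^309[0][1] = 116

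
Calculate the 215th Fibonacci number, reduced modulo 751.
373

Matrix identity: Q^n = [[F_(n+1), F_n], [F_n, F_(n-1)]] with Q = [[1,1],[1,0]].
n = 215 = 11010111₂. Square-and-multiply, entries mod 751:
Q^1 = [[1,1],[1,0]]
Q^3 = (Q^1)²·Q = [[3,2],[2,1]]
Q^6 = (Q^3)² = [[13,8],[8,5]]
Q^13 = (Q^6)²·Q = [[377,233],[233,144]]
Q^26 = (Q^13)² = [[407,482],[482,676]]
Q^53 = (Q^26)²·Q = [[4,694],[694,61]]
Q^107 = (Q^53)²·Q = [[311,261],[261,50]]
Q^215 = (Q^107)²·Q = [[719,373],[373,346]]
F_215 mod 751 = Q^215[0][1] = 373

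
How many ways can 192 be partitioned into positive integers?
1987276856363

p(n) counts ways to write n as a sum of positive integers (order ignored).
Euler's pentagonal recurrence: p(k) = p(k-1) + p(k-2) - p(k-5) - p(k-7) + p(k-12) + p(k-15) - ... (offsets j(3j∓1)/2, signs ++--, p(0)=1, p(<0)=0).
DP table for k = 0..191: p(0)=1, p(1)=1, p(2)=2, p(3)=3, p(4)=5, p(5)=7, p(6)=11, p(7)=15, p(8)=22, p(9)=30, p(10)=42, p(11)=56, p(12)=77, p(13)=101, p(14)=135, p(15)=176, p(16)=231, p(17)=297, p(18)=385, p(19)=490, p(20)=627, p(21)=792, p(22)=1002, p(23)=1255, p(24)=1575, p(25)=1958, p(26)=2436, p(27)=3010, p(28)=3718, p(29)=4565, p(30)=5604, p(31)=6842, p(32)=8349, p(33)=10143, p(34)=12310, p(35)=14883, p(36)=17977, p(37)=21637, p(38)=26015, p(39)=31185, p(40)=37338, p(41)=44583, p(42)=53174, p(43)=63261, p(44)=75175, p(45)=89134, p(46)=105558, p(47)=124754, p(48)=147273, p(49)=173525, p(50)=204226, p(51)=239943, p(52)=281589, p(53)=329931, p(54)=386155, p(55)=451276, p(56)=526823, p(57)=614154, p(58)=715220, p(59)=831820, p(60)=966467, p(61)=1121505, p(62)=1300156, p(63)=1505499, p(64)=1741630, p(65)=2012558, p(66)=2323520, p(67)=2679689, p(68)=3087735, p(69)=3554345, p(70)=4087968, p(71)=4697205, p(72)=5392783, p(73)=6185689, p(74)=7089500, p(75)=8118264, p(76)=9289091, p(77)=10619863, p(78)=12132164, p(79)=13848650, p(80)=15796476, p(81)=18004327, p(82)=20506255, p(83)=23338469, p(84)=26543660, p(85)=30167357, p(86)=34262962, p(87)=38887673, p(88)=44108109, p(89)=49995925, p(90)=56634173, p(91)=64112359, p(92)=72533807, p(93)=82010177, p(94)=92669720, p(95)=104651419, p(96)=118114304, p(97)=133230930, p(98)=150198136, p(99)=169229875, p(100)=190569292, p(101)=214481126, p(102)=241265379, p(103)=271248950, p(104)=304801365, p(105)=342325709, p(106)=384276336, p(107)=431149389, p(108)=483502844, p(109)=541946240, p(110)=607163746, p(111)=679903203, p(112)=761002156, p(113)=851376628, p(114)=952050665, p(115)=1064144451, p(116)=1188908248, p(117)=1327710076, p(118)=1482074143, p(119)=1653668665, p(120)=1844349560, p(121)=2056148051, p(122)=2291320912, p(123)=2552338241, p(124)=2841940500, p(125)=3163127352, p(126)=3519222692, p(127)=3913864295, p(128)=4351078600, p(129)=4835271870, p(130)=5371315400, p(131)=5964539504, p(132)=6620830889, p(133)=7346629512, p(134)=8149040695, p(135)=9035836076, p(136)=10015581680, p(137)=11097645016, p(138)=12292341831, p(139)=13610949895, p(140)=15065878135, p(141)=16670689208, p(142)=18440293320, p(143)=20390982757, p(144)=22540654445, p(145)=24908858009, p(146)=27517052599, p(147)=30388671978, p(148)=33549419497, p(149)=37027355200, p(150)=40853235313, p(151)=45060624582, p(152)=49686288421, p(153)=54770336324, p(154)=60356673280, p(155)=66493182097, p(156)=73232243759, p(157)=80630964769, p(158)=88751778802, p(159)=97662728555, p(160)=107438159466, p(161)=118159068427, p(162)=129913904637, p(163)=142798995930, p(164)=156919475295, p(165)=172389800255, p(166)=189334822579, p(167)=207890420102, p(168)=228204732751, p(169)=250438925115, p(170)=274768617130, p(171)=301384802048, p(172)=330495499613, p(173)=362326859895, p(174)=397125074750, p(175)=435157697830, p(176)=476715857290, p(177)=522115831195, p(178)=571701605655, p(179)=625846753120, p(180)=684957390936, p(181)=749474411781, p(182)=819876908323, p(183)=896684817527, p(184)=980462880430, p(185)=1071823774337, p(186)=1171432692373, p(187)=1280011042268, p(188)=1398341745571, p(189)=1527273599625, p(190)=1667727404093, p(191)=1820701100652.
Final step: p(192) = p(191) + p(190) - p(187) - p(185) + p(180) + p(177) - p(170) - p(166) + p(157) + p(152) - p(141) - p(135) + p(122) + p(115) - p(100) - p(92) + p(75) + p(66) - p(47) - p(37) + p(16) + p(5)
= 1820701100652 + 1667727404093 - 1280011042268 - 1071823774337 + 684957390936 + 522115831195 - 274768617130 - 189334822579 + 80630964769 + 49686288421 - 16670689208 - 9035836076 + 2291320912 + 1064144451 - 190569292 - 72533807 + 8118264 + 2323520 - 124754 - 21637 + 231 + 7
= 1987276856363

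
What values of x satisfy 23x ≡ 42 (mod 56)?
x ≡ 14 (mod 56)

gcd(23, 56) = 1, which divides 42, so solutions exist.
Find 23^(-1) mod 56 by the extended Euclidean algorithm:
56 = 2 × 23 + 10  ⟹  10 = (1)·56 + (-2)·23
23 = 2 × 10 + 3  ⟹  3 = (-2)·56 + (5)·23
10 = 3 × 3 + 1  ⟹  1 = (7)·56 + (-17)·23
So (-17)·23 ≡ 1 (mod 56), i.e. 23^(-1) ≡ -17 ≡ 39 (mod 56).
x ≡ 39 × 42 = 1638 ≡ 14 (mod 56).
Check: 23 × 14 = 322 ≡ 42 (mod 56).
Unique solution: x ≡ 14 (mod 56)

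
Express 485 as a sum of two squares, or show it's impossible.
1² + 22² (a=1, b=22)

Factorization: 485 = 5 × 97
By Fermat: n is sum of two squares iff every prime p ≡ 3 (mod 4) appears to even power.
All primes ≡ 3 (mod 4) appear to even power.
Search a = 0, 1, 2, … for 485 - a² a perfect square: first hit at a = 1: 485 - 1 = 484 = 22².
485 = 1² + 22² = 1 + 484 ✓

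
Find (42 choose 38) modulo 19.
1

Using Lucas' theorem:
Write n=42 and k=38 in base 19:
n in base 19: [2, 4]
k in base 19: [2, 0]
C(42,38) mod 19 = ∏ C(n_i, k_i) mod 19
Digit binomials (mod 19): C(2,2) = 1; C(4,0) = 1
Product: 1 × 1 = 1 ≡ 1 (mod 19)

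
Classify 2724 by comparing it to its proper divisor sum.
abundant

Proper divisors of 2724: sum = 1 + 2 + 3 + 4 + 6 + 12 + 227 + 454 + 681 + 908 + 1362 = 3660
Since 3660 > 2724, 2724 is abundant.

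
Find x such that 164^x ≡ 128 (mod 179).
59

Baby-step giant-step with step n = ⌈√179⌉ = 14.
Baby steps 164^j mod 179 (j:value) for j=0..13: 0:1, 1:164, 2:46, 3:26, 4:147, 5:122, 6:139, 7:63, 8:129, 9:34, 10:27, 11:132, 12:168, 13:165.
Giant-step multiplier: 164^(-14) ≡ 164^(178-14) = 164^164 ≡ 52 (mod 179).
Giant steps γ_i = 128·52^i mod 179: γ_0=128, γ_1=33, γ_2=105, γ_3=90, γ_4=26 (in table at j=3).
x = i·n + j = 4·14 + 3 = 59.
Check: 164^59 ≡ 128 (mod 179).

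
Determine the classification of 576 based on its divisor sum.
abundant

Proper divisors of 576: sum = 1 + 2 + 3 + 4 + 6 + 8 + 9 + 12 + ... + 96 + 144 + 192 + 288 (20 divisors) = 1075
Since 1075 > 576, 576 is abundant.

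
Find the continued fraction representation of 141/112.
[1; 3, 1, 6, 4]

Euclidean algorithm steps:
141 = 1 × 112 + 29
112 = 3 × 29 + 25
29 = 1 × 25 + 4
25 = 6 × 4 + 1
4 = 4 × 1 + 0
Continued fraction: [1; 3, 1, 6, 4]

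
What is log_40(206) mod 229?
143

Baby-step giant-step with step n = ⌈√229⌉ = 16.
Baby steps 40^j mod 229 (j:value) for j=0..15: 0:1, 1:40, 2:226, 3:109, 4:9, 5:131, 6:202, 7:65, 8:81, 9:34, 10:215, 11:127, 12:42, 13:77, 14:103, 15:227.
Giant-step multiplier: 40^(-16) ≡ 40^(228-16) = 40^212 ≡ 83 (mod 229).
Giant steps γ_i = 206·83^i mod 229: γ_0=206, γ_1=152, γ_2=21, γ_3=140, γ_4=170, γ_5=141, γ_6=24, γ_7=160, γ_8=227 (in table at j=15).
x = i·n + j = 8·16 + 15 = 143.
Check: 40^143 ≡ 206 (mod 229).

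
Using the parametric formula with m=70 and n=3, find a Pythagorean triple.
(4891, 420, 4909)

Euclid's formula: a = m² - n², b = 2mn, c = m² + n²
m = 70, n = 3
a = 70² - 3² = 4900 - 9 = 4891
b = 2 × 70 × 3 = 420
c = 70² + 3² = 4900 + 9 = 4909
Verification: 4891² + 420² = 23921881 + 176400 = 24098281 = 4909² ✓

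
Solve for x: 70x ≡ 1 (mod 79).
35

gcd(70, 79) = 1, so the inverse exists.
Extended Euclidean algorithm on (79, 70):
79 = 1 × 70 + 9  ⟹  9 = (1)·79 + (-1)·70
70 = 7 × 9 + 7  ⟹  7 = (-7)·79 + (8)·70
9 = 1 × 7 + 2  ⟹  2 = (8)·79 + (-9)·70
7 = 3 × 2 + 1  ⟹  1 = (-31)·79 + (35)·70
So (35)·70 ≡ 1 (mod 79), i.e. 70^(-1) ≡ 35 (mod 79).
Check: 70 × 35 = 2450 ≡ 1 (mod 79)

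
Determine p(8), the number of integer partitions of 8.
22

p(n) counts ways to write n as a sum of positive integers (order ignored).
Examples: 8; 7 + 1; 6 + 2; 6 + 1 + 1; 5 + 3; ... (22 total)
p(8) = 22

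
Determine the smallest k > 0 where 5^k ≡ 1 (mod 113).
112

113 is prime, so ord(5) divides φ(113) = 112.
Divisors of 112: 1, 2, 4, 7, 8, 14, 16, 28, 56, 112.
Repeated squaring: 5^1 ≡ 5, 5^2 ≡ 25, 5^4 ≡ 60, 5^8 ≡ 97, 5^16 ≡ 30, 5^32 ≡ 109, 5^64 ≡ 16 (mod 113).
Test 5^d mod 113 for each divisor d in increasing order:
5^1 ≡ 5
5^2 ≡ 25
5^4 ≡ 60
5^7 = 5^4·5^2·5^1 ≡ 42
5^8 ≡ 97
5^14 = 5^8·5^4·5^2 ≡ 69
5^16 ≡ 30
5^28 = 5^16·5^8·5^4 ≡ 15
5^56 = 5^32·5^16·5^8 ≡ 112
5^112 = 5^64·5^32·5^16 ≡ 1  ← first divisor giving 1
The order is 112.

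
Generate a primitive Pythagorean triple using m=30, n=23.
(371, 1380, 1429)

Euclid's formula: a = m² - n², b = 2mn, c = m² + n²
m = 30, n = 23
a = 30² - 23² = 900 - 529 = 371
b = 2 × 30 × 23 = 1380
c = 30² + 23² = 900 + 529 = 1429
Verification: 371² + 1380² = 137641 + 1904400 = 2042041 = 1429² ✓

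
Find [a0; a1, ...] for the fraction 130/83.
[1; 1, 1, 3, 3, 1, 2]

Euclidean algorithm steps:
130 = 1 × 83 + 47
83 = 1 × 47 + 36
47 = 1 × 36 + 11
36 = 3 × 11 + 3
11 = 3 × 3 + 2
3 = 1 × 2 + 1
2 = 2 × 1 + 0
Continued fraction: [1; 1, 1, 3, 3, 1, 2]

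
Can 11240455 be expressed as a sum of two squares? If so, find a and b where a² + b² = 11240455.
Not possible

Factorization: 11240455 = 5 × 131^3
By Fermat: n is sum of two squares iff every prime p ≡ 3 (mod 4) appears to even power.
Prime(s) ≡ 3 (mod 4) with odd exponent: [(131, 3)]
Therefore 11240455 cannot be expressed as a² + b².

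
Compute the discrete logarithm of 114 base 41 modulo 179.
109

Baby-step giant-step with step n = ⌈√179⌉ = 14.
Baby steps 41^j mod 179 (j:value) for j=0..13: 0:1, 1:41, 2:70, 3:6, 4:67, 5:62, 6:36, 7:44, 8:14, 9:37, 10:85, 11:84, 12:43, 13:152.
Giant-step multiplier: 41^(-14) ≡ 41^(178-14) = 41^164 ≡ 141 (mod 179).
Giant steps γ_i = 114·141^i mod 179: γ_0=114, γ_1=143, γ_2=115, γ_3=105, γ_4=127, γ_5=7, γ_6=92, γ_7=84 (in table at j=11).
x = i·n + j = 7·14 + 11 = 109.
Check: 41^109 ≡ 114 (mod 179).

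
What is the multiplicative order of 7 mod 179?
178

179 is prime, so ord(7) divides φ(179) = 178.
Divisors of 178: 1, 2, 89, 178.
Repeated squaring: 7^1 ≡ 7, 7^2 ≡ 49, 7^4 ≡ 74, 7^8 ≡ 106, 7^16 ≡ 138, 7^32 ≡ 70, 7^64 ≡ 67, 7^128 ≡ 14 (mod 179).
Test 7^d mod 179 for each divisor d in increasing order:
7^1 ≡ 7
7^2 ≡ 49
7^89 = 7^64·7^16·7^8·7^1 ≡ 178
7^178 = 7^128·7^32·7^16·7^2 ≡ 1  ← first divisor giving 1
The order is 178.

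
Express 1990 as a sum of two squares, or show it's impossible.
Not possible

Factorization: 1990 = 2 × 5 × 199
By Fermat: n is sum of two squares iff every prime p ≡ 3 (mod 4) appears to even power.
Prime(s) ≡ 3 (mod 4) with odd exponent: [(199, 1)]
Therefore 1990 cannot be expressed as a² + b².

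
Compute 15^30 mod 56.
1

Repeated squaring. Binary of 30 = 11110.
15^1 ≡ 15 (mod 56); 15^2 ≡ 1 (mod 56); 15^4 ≡ 1 (mod 56); 15^8 ≡ 1 (mod 56); 15^16 ≡ 1 (mod 56)
15^30 = 15^2 × 15^4 × 15^8 × 15^16 ≡ 1 (mod 56)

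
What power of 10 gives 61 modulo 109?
22

Baby-step giant-step with step n = ⌈√109⌉ = 11.
Baby steps 10^j mod 109 (j:value) for j=0..10: 0:1, 1:10, 2:100, 3:19, 4:81, 5:47, 6:34, 7:13, 8:21, 9:101, 10:29.
Giant-step multiplier: 10^(-11) ≡ 10^(108-11) = 10^97 ≡ 53 (mod 109).
Giant steps γ_i = 61·53^i mod 109: γ_0=61, γ_1=72, γ_2=1 (in table at j=0).
x = i·n + j = 2·11 + 0 = 22.
Check: 10^22 ≡ 61 (mod 109).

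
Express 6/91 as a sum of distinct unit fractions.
1/16 + 1/292 + 1/106288

Greedy algorithm:
6/91: ceiling(91/6) = 16, use 1/16
5/1456: ceiling(1456/5) = 292, use 1/292
1/106288: ceiling(106288/1) = 106288, use 1/106288
Result: 6/91 = 1/16 + 1/292 + 1/106288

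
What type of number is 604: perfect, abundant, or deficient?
deficient

Proper divisors of 604: sum = 1 + 2 + 4 + 151 + 302 = 460
Since 460 < 604, 604 is deficient.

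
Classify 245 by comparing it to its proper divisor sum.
deficient

Proper divisors of 245: sum = 1 + 5 + 7 + 35 + 49 = 97
Since 97 < 245, 245 is deficient.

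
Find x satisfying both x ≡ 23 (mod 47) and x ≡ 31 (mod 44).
1527

Using Chinese Remainder Theorem:
M = 47 × 44 = 2068
M1 = 44, M2 = 47
y1 = 44^(-1) mod 47 = 31
y2 = 47^(-1) mod 44 = 15
x = (23×44×31 + 31×47×15) mod 2068 = 1527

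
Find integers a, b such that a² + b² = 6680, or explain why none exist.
Not possible

Factorization: 6680 = 2^3 × 5 × 167
By Fermat: n is sum of two squares iff every prime p ≡ 3 (mod 4) appears to even power.
Prime(s) ≡ 3 (mod 4) with odd exponent: [(167, 1)]
Therefore 6680 cannot be expressed as a² + b².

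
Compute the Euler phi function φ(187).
160

187 = 11 × 17
φ(n) = n × ∏(1 - 1/p) for each prime p dividing n
φ(187) = 187 × (1 - 1/11) × (1 - 1/17) = 160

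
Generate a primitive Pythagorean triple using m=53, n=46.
(693, 4876, 4925)

Euclid's formula: a = m² - n², b = 2mn, c = m² + n²
m = 53, n = 46
a = 53² - 46² = 2809 - 2116 = 693
b = 2 × 53 × 46 = 4876
c = 53² + 46² = 2809 + 2116 = 4925
Verification: 693² + 4876² = 480249 + 23775376 = 24255625 = 4925² ✓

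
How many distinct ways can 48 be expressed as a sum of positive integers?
147273

p(n) counts ways to write n as a sum of positive integers (order ignored).
Euler's pentagonal recurrence: p(k) = p(k-1) + p(k-2) - p(k-5) - p(k-7) + p(k-12) + p(k-15) - ... (offsets j(3j∓1)/2, signs ++--, p(0)=1, p(<0)=0).
DP table for k = 0..47: p(0)=1, p(1)=1, p(2)=2, p(3)=3, p(4)=5, p(5)=7, p(6)=11, p(7)=15, p(8)=22, p(9)=30, p(10)=42, p(11)=56, p(12)=77, p(13)=101, p(14)=135, p(15)=176, p(16)=231, p(17)=297, p(18)=385, p(19)=490, p(20)=627, p(21)=792, p(22)=1002, p(23)=1255, p(24)=1575, p(25)=1958, p(26)=2436, p(27)=3010, p(28)=3718, p(29)=4565, p(30)=5604, p(31)=6842, p(32)=8349, p(33)=10143, p(34)=12310, p(35)=14883, p(36)=17977, p(37)=21637, p(38)=26015, p(39)=31185, p(40)=37338, p(41)=44583, p(42)=53174, p(43)=63261, p(44)=75175, p(45)=89134, p(46)=105558, p(47)=124754.
Final step: p(48) = p(47) + p(46) - p(43) - p(41) + p(36) + p(33) - p(26) - p(22) + p(13) + p(8)
= 124754 + 105558 - 63261 - 44583 + 17977 + 10143 - 2436 - 1002 + 101 + 22
= 147273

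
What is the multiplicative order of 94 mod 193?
64

193 is prime, so ord(94) divides φ(193) = 192.
Divisors of 192: 1, 2, 3, 4, 6, 8, 12, 16, 24, 32, 48, 64, 96, 192.
Repeated squaring: 94^1 ≡ 94, 94^2 ≡ 151, 94^4 ≡ 27, 94^8 ≡ 150, 94^16 ≡ 112, 94^32 ≡ 192, 94^64 ≡ 1, 94^128 ≡ 1 (mod 193).
Test 94^d mod 193 for each divisor d in increasing order:
94^1 ≡ 94
94^2 ≡ 151
94^3 = 94^2·94^1 ≡ 105
94^4 ≡ 27
94^6 = 94^4·94^2 ≡ 24
94^8 ≡ 150
94^12 = 94^8·94^4 ≡ 190
94^16 ≡ 112
94^24 = 94^16·94^8 ≡ 9
94^32 ≡ 192
94^48 = 94^32·94^16 ≡ 81
94^64 ≡ 1  ← first divisor giving 1
The order is 64.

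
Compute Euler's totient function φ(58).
28

58 = 2 × 29
φ(n) = n × ∏(1 - 1/p) for each prime p dividing n
φ(58) = 58 × (1 - 1/2) × (1 - 1/29) = 28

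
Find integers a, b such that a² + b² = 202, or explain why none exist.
9² + 11² (a=9, b=11)

Factorization: 202 = 2 × 101
By Fermat: n is sum of two squares iff every prime p ≡ 3 (mod 4) appears to even power.
All primes ≡ 3 (mod 4) appear to even power.
Search a = 0, 1, 2, … for 202 - a² a perfect square: first hit at a = 9: 202 - 81 = 121 = 11².
202 = 9² + 11² = 81 + 121 ✓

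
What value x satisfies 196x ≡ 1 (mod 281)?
119

gcd(196, 281) = 1, so the inverse exists.
Extended Euclidean algorithm on (281, 196):
281 = 1 × 196 + 85  ⟹  85 = (1)·281 + (-1)·196
196 = 2 × 85 + 26  ⟹  26 = (-2)·281 + (3)·196
85 = 3 × 26 + 7  ⟹  7 = (7)·281 + (-10)·196
26 = 3 × 7 + 5  ⟹  5 = (-23)·281 + (33)·196
7 = 1 × 5 + 2  ⟹  2 = (30)·281 + (-43)·196
5 = 2 × 2 + 1  ⟹  1 = (-83)·281 + (119)·196
So (119)·196 ≡ 1 (mod 281), i.e. 196^(-1) ≡ 119 (mod 281).
Check: 196 × 119 = 23324 ≡ 1 (mod 281)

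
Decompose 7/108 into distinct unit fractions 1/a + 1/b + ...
1/16 + 1/432

Greedy algorithm:
7/108: ceiling(108/7) = 16, use 1/16
1/432: ceiling(432/1) = 432, use 1/432
Result: 7/108 = 1/16 + 1/432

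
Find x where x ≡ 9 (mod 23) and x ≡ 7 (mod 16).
55

Using Chinese Remainder Theorem:
M = 23 × 16 = 368
M1 = 16, M2 = 23
y1 = 16^(-1) mod 23 = 13
y2 = 23^(-1) mod 16 = 7
x = (9×16×13 + 7×23×7) mod 368 = 55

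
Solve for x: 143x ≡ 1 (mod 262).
11

gcd(143, 262) = 1, so the inverse exists.
Extended Euclidean algorithm on (262, 143):
262 = 1 × 143 + 119  ⟹  119 = (1)·262 + (-1)·143
143 = 1 × 119 + 24  ⟹  24 = (-1)·262 + (2)·143
119 = 4 × 24 + 23  ⟹  23 = (5)·262 + (-9)·143
24 = 1 × 23 + 1  ⟹  1 = (-6)·262 + (11)·143
So (11)·143 ≡ 1 (mod 262), i.e. 143^(-1) ≡ 11 (mod 262).
Check: 143 × 11 = 1573 ≡ 1 (mod 262)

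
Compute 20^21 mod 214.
96

Repeated squaring. Binary of 21 = 10101.
20^1 ≡ 20 (mod 214); 20^2 ≡ 186 (mod 214); 20^4 ≡ 142 (mod 214); 20^8 ≡ 48 (mod 214); 20^16 ≡ 164 (mod 214)
20^21 = 20^1 × 20^4 × 20^16 ≡ 96 (mod 214)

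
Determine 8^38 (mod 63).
1

Repeated squaring. Binary of 38 = 100110.
8^1 ≡ 8 (mod 63); 8^2 ≡ 1 (mod 63); 8^4 ≡ 1 (mod 63); 8^8 ≡ 1 (mod 63); 8^16 ≡ 1 (mod 63); 8^32 ≡ 1 (mod 63)
8^38 = 8^2 × 8^4 × 8^32 ≡ 1 (mod 63)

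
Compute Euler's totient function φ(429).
240

429 = 3 × 11 × 13
φ(n) = n × ∏(1 - 1/p) for each prime p dividing n
φ(429) = 429 × (1 - 1/3) × (1 - 1/11) × (1 - 1/13) = 240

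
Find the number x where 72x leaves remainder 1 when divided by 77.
46

gcd(72, 77) = 1, so the inverse exists.
Extended Euclidean algorithm on (77, 72):
77 = 1 × 72 + 5  ⟹  5 = (1)·77 + (-1)·72
72 = 14 × 5 + 2  ⟹  2 = (-14)·77 + (15)·72
5 = 2 × 2 + 1  ⟹  1 = (29)·77 + (-31)·72
So (-31)·72 ≡ 1 (mod 77), i.e. 72^(-1) ≡ -31 ≡ 46 (mod 77).
Check: 72 × 46 = 3312 ≡ 1 (mod 77)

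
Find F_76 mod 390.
57

Matrix identity: Q^n = [[F_(n+1), F_n], [F_n, F_(n-1)]] with Q = [[1,1],[1,0]].
n = 76 = 1001100₂. Square-and-multiply, entries mod 390:
Q^1 = [[1,1],[1,0]]
Q^2 = (Q^1)² = [[2,1],[1,1]]
Q^4 = (Q^2)² = [[5,3],[3,2]]
Q^9 = (Q^4)²·Q = [[55,34],[34,21]]
Q^19 = (Q^9)²·Q = [[135,281],[281,244]]
Q^38 = (Q^19)² = [[76,29],[29,47]]
Q^76 = (Q^38)² = [[377,57],[57,320]]
F_76 mod 390 = Q^76[0][1] = 57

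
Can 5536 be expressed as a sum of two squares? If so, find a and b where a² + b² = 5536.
44² + 60² (a=44, b=60)

Factorization: 5536 = 2^5 × 173
By Fermat: n is sum of two squares iff every prime p ≡ 3 (mod 4) appears to even power.
All primes ≡ 3 (mod 4) appear to even power.
Search a = 0, 1, 2, … for 5536 - a² a perfect square: first hit at a = 44: 5536 - 1936 = 3600 = 60².
5536 = 44² + 60² = 1936 + 3600 ✓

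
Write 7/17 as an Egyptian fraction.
1/3 + 1/13 + 1/663

Greedy algorithm:
7/17: ceiling(17/7) = 3, use 1/3
4/51: ceiling(51/4) = 13, use 1/13
1/663: ceiling(663/1) = 663, use 1/663
Result: 7/17 = 1/3 + 1/13 + 1/663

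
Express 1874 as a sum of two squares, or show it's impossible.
5² + 43² (a=5, b=43)

Factorization: 1874 = 2 × 937
By Fermat: n is sum of two squares iff every prime p ≡ 3 (mod 4) appears to even power.
All primes ≡ 3 (mod 4) appear to even power.
Search a = 0, 1, 2, … for 1874 - a² a perfect square: first hit at a = 5: 1874 - 25 = 1849 = 43².
1874 = 5² + 43² = 25 + 1849 ✓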